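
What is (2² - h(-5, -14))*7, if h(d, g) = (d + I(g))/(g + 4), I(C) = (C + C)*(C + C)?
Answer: 5733/10 ≈ 573.30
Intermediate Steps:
I(C) = 4*C² (I(C) = (2*C)*(2*C) = 4*C²)
h(d, g) = (d + 4*g²)/(4 + g) (h(d, g) = (d + 4*g²)/(g + 4) = (d + 4*g²)/(4 + g))
(2² - h(-5, -14))*7 = (2² - (-5 + 4*(-14)²)/(4 - 14))*7 = (4 - (-5 + 4*196)/(-10))*7 = (4 - (-1)*(-5 + 784)/10)*7 = (4 - (-1)*779/10)*7 = (4 - 1*(-779/10))*7 = (4 + 779/10)*7 = (819/10)*7 = 5733/10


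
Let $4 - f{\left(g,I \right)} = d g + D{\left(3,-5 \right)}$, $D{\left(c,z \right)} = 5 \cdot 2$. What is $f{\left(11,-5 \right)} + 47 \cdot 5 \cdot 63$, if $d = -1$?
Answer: $14810$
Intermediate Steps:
$D{\left(c,z \right)} = 10$
$f{\left(g,I \right)} = -6 + g$ ($f{\left(g,I \right)} = 4 - \left(- g + 10\right) = 4 - \left(10 - g\right) = 4 + \left(-10 + g\right) = -6 + g$)
$f{\left(11,-5 \right)} + 47 \cdot 5 \cdot 63 = \left(-6 + 11\right) + 47 \cdot 5 \cdot 63 = 5 + 47 \cdot 315 = 5 + 14805 = 14810$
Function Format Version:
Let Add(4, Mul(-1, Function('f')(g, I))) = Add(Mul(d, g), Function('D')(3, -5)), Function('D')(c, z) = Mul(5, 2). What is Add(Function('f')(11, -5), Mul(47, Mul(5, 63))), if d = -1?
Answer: 14810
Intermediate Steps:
Function('D')(c, z) = 10
Function('f')(g, I) = Add(-6, g) (Function('f')(g, I) = Add(4, Mul(-1, Add(Mul(-1, g), 10))) = Add(4, Mul(-1, Add(10, Mul(-1, g)))) = Add(4, Add(-10, g)) = Add(-6, g))
Add(Function('f')(11, -5), Mul(47, Mul(5, 63))) = Add(Add(-6, 11), Mul(47, Mul(5, 63))) = Add(5, Mul(47, 315)) = Add(5, 14805) = 14810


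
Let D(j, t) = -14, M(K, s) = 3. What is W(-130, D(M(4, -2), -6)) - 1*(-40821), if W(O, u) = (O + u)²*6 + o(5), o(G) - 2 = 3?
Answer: 165242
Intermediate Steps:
o(G) = 5 (o(G) = 2 + 3 = 5)
W(O, u) = 5 + 6*(O + u)² (W(O, u) = (O + u)²*6 + 5 = 6*(O + u)² + 5 = 5 + 6*(O + u)²)
W(-130, D(M(4, -2), -6)) - 1*(-40821) = (5 + 6*(-130 - 14)²) - 1*(-40821) = (5 + 6*(-144)²) + 40821 = (5 + 6*20736) + 40821 = (5 + 124416) + 40821 = 124421 + 40821 = 165242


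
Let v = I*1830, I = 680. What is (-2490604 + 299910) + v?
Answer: -946294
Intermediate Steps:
v = 1244400 (v = 680*1830 = 1244400)
(-2490604 + 299910) + v = (-2490604 + 299910) + 1244400 = -2190694 + 1244400 = -946294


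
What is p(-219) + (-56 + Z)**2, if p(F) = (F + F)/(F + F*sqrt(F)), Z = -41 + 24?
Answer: (-5331*I + 5329*sqrt(219))/(sqrt(219) - I) ≈ 5329.0 - 0.13453*I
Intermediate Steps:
Z = -17
p(F) = 2*F/(F + F**(3/2)) (p(F) = (2*F)/(F + F**(3/2)) = 2*F/(F + F**(3/2)))
p(-219) + (-56 + Z)**2 = 2*(-219)/(-219 + (-219)**(3/2)) + (-56 - 17)**2 = 2*(-219)/(-219 - 219*I*sqrt(219)) + (-73)**2 = -438/(-219 - 219*I*sqrt(219)) + 5329 = 5329 - 438/(-219 - 219*I*sqrt(219))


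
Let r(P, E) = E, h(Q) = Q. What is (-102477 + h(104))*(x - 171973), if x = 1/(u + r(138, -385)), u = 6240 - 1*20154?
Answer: 251739499295144/14299 ≈ 1.7605e+10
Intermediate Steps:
u = -13914 (u = 6240 - 20154 = -13914)
x = -1/14299 (x = 1/(-13914 - 385) = 1/(-14299) = -1/14299 ≈ -6.9935e-5)
(-102477 + h(104))*(x - 171973) = (-102477 + 104)*(-1/14299 - 171973) = -102373*(-2459041928/14299) = 251739499295144/14299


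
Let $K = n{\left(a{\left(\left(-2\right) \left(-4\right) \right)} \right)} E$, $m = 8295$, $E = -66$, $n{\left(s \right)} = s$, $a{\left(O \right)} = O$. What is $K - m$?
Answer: $-8823$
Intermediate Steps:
$K = -528$ ($K = \left(-2\right) \left(-4\right) \left(-66\right) = 8 \left(-66\right) = -528$)
$K - m = -528 - 8295 = -8823$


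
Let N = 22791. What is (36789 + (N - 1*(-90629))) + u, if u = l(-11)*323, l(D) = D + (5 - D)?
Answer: 151824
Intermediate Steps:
l(D) = 5
u = 1615 (u = 5*323 = 1615)
(36789 + (N - 1*(-90629))) + u = (36789 + (22791 - 1*(-90629))) + 1615 = (36789 + (22791 + 90629)) + 1615 = (36789 + 113420) + 1615 = 150209 + 1615 = 151824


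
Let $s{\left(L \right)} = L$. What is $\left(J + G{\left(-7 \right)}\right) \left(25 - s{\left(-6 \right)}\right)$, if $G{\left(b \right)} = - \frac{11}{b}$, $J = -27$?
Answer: $- \frac{5518}{7} \approx -788.29$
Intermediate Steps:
$\left(J + G{\left(-7 \right)}\right) \left(25 - s{\left(-6 \right)}\right) = \left(-27 - \frac{11}{-7}\right) \left(25 - -6\right) = \left(-27 - - \frac{11}{7}\right) \left(25 + 6\right) = \left(-27 + \frac{11}{7}\right) 31 = \left(- \frac{178}{7}\right) 31 = - \frac{5518}{7}$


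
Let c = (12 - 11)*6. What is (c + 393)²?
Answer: 159201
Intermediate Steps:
c = 6 (c = 1*6 = 6)
(c + 393)² = (6 + 393)² = 399² = 159201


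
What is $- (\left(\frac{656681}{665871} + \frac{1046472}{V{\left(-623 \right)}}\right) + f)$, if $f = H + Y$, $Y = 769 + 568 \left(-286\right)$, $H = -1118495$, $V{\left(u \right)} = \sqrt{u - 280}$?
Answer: $\frac{852430084873}{665871} + \frac{49832 i \sqrt{903}}{43} \approx 1.2802 \cdot 10^{6} + 34824.0 i$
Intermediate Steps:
$V{\left(u \right)} = \sqrt{-280 + u}$
$Y = -161679$ ($Y = 769 - 162448 = -161679$)
$f = -1280174$ ($f = -1118495 - 161679 = -1280174$)
$- (\left(\frac{656681}{665871} + \frac{1046472}{V{\left(-623 \right)}}\right) + f) = - (\left(\frac{656681}{665871} + \frac{1046472}{\sqrt{-280 - 623}}\right) - 1280174) = - (\left(656681 \cdot \frac{1}{665871} + \frac{1046472}{\sqrt{-903}}\right) - 1280174) = - (\left(\frac{656681}{665871} + \frac{1046472}{i \sqrt{903}}\right) - 1280174) = - (\left(\frac{656681}{665871} + 1046472 \left(- \frac{i \sqrt{903}}{903}\right)\right) - 1280174) = - (\left(\frac{656681}{665871} - \frac{49832 i \sqrt{903}}{43}\right) - 1280174) = - (- \frac{852430084873}{665871} - \frac{49832 i \sqrt{903}}{43}) = \frac{852430084873}{665871} + \frac{49832 i \sqrt{903}}{43}$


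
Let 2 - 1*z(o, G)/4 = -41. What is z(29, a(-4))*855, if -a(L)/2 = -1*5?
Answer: 147060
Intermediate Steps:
a(L) = 10 (a(L) = -(-2)*5 = -2*(-5) = 10)
z(o, G) = 172 (z(o, G) = 8 - 4*(-41) = 8 + 164 = 172)
z(29, a(-4))*855 = 172*855 = 147060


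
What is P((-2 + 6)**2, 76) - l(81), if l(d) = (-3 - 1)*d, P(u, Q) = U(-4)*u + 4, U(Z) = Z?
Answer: 264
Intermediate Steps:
P(u, Q) = 4 - 4*u (P(u, Q) = -4*u + 4 = 4 - 4*u)
l(d) = -4*d
P((-2 + 6)**2, 76) - l(81) = (4 - 4*(-2 + 6)**2) - (-4)*81 = (4 - 4*4**2) - 1*(-324) = (4 - 4*16) + 324 = (4 - 64) + 324 = -60 + 324 = 264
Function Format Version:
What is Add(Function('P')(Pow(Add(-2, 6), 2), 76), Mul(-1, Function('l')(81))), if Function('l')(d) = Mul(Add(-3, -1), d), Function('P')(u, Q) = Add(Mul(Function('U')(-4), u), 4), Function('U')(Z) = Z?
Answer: 264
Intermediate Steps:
Function('P')(u, Q) = Add(4, Mul(-4, u)) (Function('P')(u, Q) = Add(Mul(-4, u), 4) = Add(4, Mul(-4, u)))
Function('l')(d) = Mul(-4, d)
Add(Function('P')(Pow(Add(-2, 6), 2), 76), Mul(-1, Function('l')(81))) = Add(Add(4, Mul(-4, Pow(Add(-2, 6), 2))), Mul(-1, Mul(-4, 81))) = Add(Add(4, Mul(-4, Pow(4, 2))), Mul(-1, -324)) = Add(Add(4, Mul(-4, 16)), 324) = Add(Add(4, -64), 324) = Add(-60, 324) = 264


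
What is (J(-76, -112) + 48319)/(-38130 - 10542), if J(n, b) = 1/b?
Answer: -601303/605696 ≈ -0.99275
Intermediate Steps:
(J(-76, -112) + 48319)/(-38130 - 10542) = (1/(-112) + 48319)/(-38130 - 10542) = (-1/112 + 48319)/(-48672) = (5411727/112)*(-1/48672) = -601303/605696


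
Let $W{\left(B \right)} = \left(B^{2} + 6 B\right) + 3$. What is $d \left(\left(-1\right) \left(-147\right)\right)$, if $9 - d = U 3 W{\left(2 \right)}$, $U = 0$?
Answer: $1323$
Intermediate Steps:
$W{\left(B \right)} = 3 + B^{2} + 6 B$
$d = 9$ ($d = 9 - 0 \cdot 3 \left(3 + 2^{2} + 6 \cdot 2\right) = 9 - 0 \left(3 + 4 + 12\right) = 9 - 0 \cdot 19 = 9 - 0 = 9 + 0 = 9$)
$d \left(\left(-1\right) \left(-147\right)\right) = 9 \left(\left(-1\right) \left(-147\right)\right) = 9 \cdot 147 = 1323$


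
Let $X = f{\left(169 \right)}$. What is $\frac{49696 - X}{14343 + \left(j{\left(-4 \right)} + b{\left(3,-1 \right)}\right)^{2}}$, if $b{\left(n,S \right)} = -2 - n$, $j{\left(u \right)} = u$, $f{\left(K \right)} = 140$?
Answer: $\frac{12389}{3606} \approx 3.4357$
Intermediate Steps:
$X = 140$
$\frac{49696 - X}{14343 + \left(j{\left(-4 \right)} + b{\left(3,-1 \right)}\right)^{2}} = \frac{49696 - 140}{14343 + \left(-4 - 5\right)^{2}} = \frac{49556}{14343 + \left(-4 - 5\right)^{2}} = \frac{49556}{14343 + \left(-9\right)^{2}} = \frac{49556}{14343 + 81} = \frac{49556}{14424} = 49556 \cdot \frac{1}{14424} = \frac{12389}{3606}$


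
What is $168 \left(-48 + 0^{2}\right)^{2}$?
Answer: $387072$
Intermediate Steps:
$168 \left(-48 + 0^{2}\right)^{2} = 168 \left(-48 + 0\right)^{2} = 168 \left(-48\right)^{2} = 168 \cdot 2304 = 387072$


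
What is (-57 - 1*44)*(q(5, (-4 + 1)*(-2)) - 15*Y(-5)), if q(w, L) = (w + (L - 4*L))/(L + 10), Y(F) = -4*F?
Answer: 486113/16 ≈ 30382.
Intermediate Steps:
q(w, L) = (w - 3*L)/(10 + L)
(-57 - 1*44)*(q(5, (-4 + 1)*(-2)) - 15*Y(-5)) = (-57 - 1*44)*((5 - 3*(-4 + 1)*(-2))/(10 + (-4 + 1)*(-2)) - (-60)*(-5)) = (-57 - 44)*((5 - (-9)*(-2))/(10 - 3*(-2)) - 15*20) = -101*((5 - 3*6)/(10 + 6) - 300) = -101*((5 - 18)/16 - 300) = -101*((1/16)*(-13) - 300) = -101*(-13/16 - 300) = -101*(-4813/16) = 486113/16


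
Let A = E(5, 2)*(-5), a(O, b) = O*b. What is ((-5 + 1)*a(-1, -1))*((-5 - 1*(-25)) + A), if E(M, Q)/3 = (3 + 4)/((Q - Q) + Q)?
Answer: 130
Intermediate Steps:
E(M, Q) = 21/Q (E(M, Q) = 3*((3 + 4)/((Q - Q) + Q)) = 3*(7/(0 + Q)) = 3*(7/Q) = 21/Q)
A = -105/2 (A = (21/2)*(-5) = -105/2 ≈ -52.500)
((-5 + 1)*a(-1, -1))*((-5 - 1*(-25)) + A) = ((-5 + 1)*(-1*(-1)))*((-5 - 1*(-25)) - 105/2) = (-4*1)*((-5 + 25) - 105/2) = -4*(20 - 105/2) = -4*(-65/2) = 130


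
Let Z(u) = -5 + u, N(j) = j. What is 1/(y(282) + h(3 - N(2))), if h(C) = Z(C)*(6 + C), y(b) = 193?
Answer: 1/165 ≈ 0.0060606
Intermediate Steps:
h(C) = (-5 + C)*(6 + C)
1/(y(282) + h(3 - N(2))) = 1/(193 + (-5 + (3 - 1*2))*(6 + (3 - 1*2))) = 1/(193 + (-5 + (3 - 2))*(6 + (3 - 2))) = 1/(193 + (-5 + 1)*(6 + 1)) = 1/(193 - 4*7) = 1/(193 - 28) = 1/165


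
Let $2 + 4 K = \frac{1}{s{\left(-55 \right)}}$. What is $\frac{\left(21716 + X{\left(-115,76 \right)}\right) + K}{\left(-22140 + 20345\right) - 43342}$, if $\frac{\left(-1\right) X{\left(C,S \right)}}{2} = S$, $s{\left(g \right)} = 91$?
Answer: $- \frac{7849115}{16429868} \approx -0.47773$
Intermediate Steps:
$X{\left(C,S \right)} = - 2 S$
$K = - \frac{181}{364}$ ($K = - \frac{1}{2} + \frac{1}{4 \cdot 91} = - \frac{1}{2} + \frac{1}{4} \cdot \frac{1}{91} = - \frac{1}{2} + \frac{1}{364} = - \frac{181}{364} \approx -0.49725$)
$\frac{\left(21716 + X{\left(-115,76 \right)}\right) + K}{\left(-22140 + 20345\right) - 43342} = \frac{\left(21716 - 152\right) - \frac{181}{364}}{\left(-22140 + 20345\right) - 43342} = \frac{\left(21716 - 152\right) - \frac{181}{364}}{-1795 - 43342} = \frac{21564 - \frac{181}{364}}{-45137} = \frac{7849115}{364} \left(- \frac{1}{45137}\right) = - \frac{7849115}{16429868}$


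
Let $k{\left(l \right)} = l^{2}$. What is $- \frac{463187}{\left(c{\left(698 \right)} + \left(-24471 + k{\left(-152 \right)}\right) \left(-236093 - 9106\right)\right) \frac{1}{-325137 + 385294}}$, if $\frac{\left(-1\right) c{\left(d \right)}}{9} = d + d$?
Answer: $- \frac{27863940359}{335174469} \approx -83.133$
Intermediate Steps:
$c{\left(d \right)} = - 18 d$ ($c{\left(d \right)} = - 9 \left(d + d\right) = - 9 \cdot 2 d = - 18 d$)
$- \frac{463187}{\left(c{\left(698 \right)} + \left(-24471 + k{\left(-152 \right)}\right) \left(-236093 - 9106\right)\right) \frac{1}{-325137 + 385294}} = - \frac{463187}{\left(\left(-18\right) 698 + \left(-24471 + \left(-152\right)^{2}\right) \left(-236093 - 9106\right)\right) \frac{1}{-325137 + 385294}} = - \frac{463187}{\left(-12564 + \left(-24471 + 23104\right) \left(-245199\right)\right) \frac{1}{60157}} = - \frac{463187}{\left(-12564 - -335187033\right) \frac{1}{60157}} = - \frac{463187}{\left(-12564 + 335187033\right) \frac{1}{60157}} = - \frac{463187}{335174469 \cdot \frac{1}{60157}} = - \frac{463187}{\frac{335174469}{60157}} = \left(-463187\right) \frac{60157}{335174469} = - \frac{27863940359}{335174469}$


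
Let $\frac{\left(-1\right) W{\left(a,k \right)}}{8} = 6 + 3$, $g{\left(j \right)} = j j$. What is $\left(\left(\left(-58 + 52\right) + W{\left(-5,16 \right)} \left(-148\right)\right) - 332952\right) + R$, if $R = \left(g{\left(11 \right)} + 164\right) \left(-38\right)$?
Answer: $-333132$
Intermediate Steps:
$g{\left(j \right)} = j^{2}$
$W{\left(a,k \right)} = -72$ ($W{\left(a,k \right)} = - 8 \left(6 + 3\right) = \left(-8\right) 9 = -72$)
$R = -10830$ ($R = \left(11^{2} + 164\right) \left(-38\right) = \left(121 + 164\right) \left(-38\right) = 285 \left(-38\right) = -10830$)
$\left(\left(\left(-58 + 52\right) + W{\left(-5,16 \right)} \left(-148\right)\right) - 332952\right) + R = \left(\left(\left(-58 + 52\right) - -10656\right) - 332952\right) - 10830 = \left(\left(-6 + 10656\right) - 332952\right) - 10830 = \left(10650 - 332952\right) - 10830 = -322302 - 10830 = -333132$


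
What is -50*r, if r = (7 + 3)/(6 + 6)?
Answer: -125/3 ≈ -41.667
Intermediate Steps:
r = ⅚ (r = 10/12 = 10*(1/12) = ⅚ ≈ 0.83333)
-50*r = -50*⅚ = -125/3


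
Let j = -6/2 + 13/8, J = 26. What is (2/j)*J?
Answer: -416/11 ≈ -37.818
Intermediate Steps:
j = -11/8 (j = -6*1/2 + 13*(1/8) = -3 + 13/8 = -11/8 ≈ -1.3750)
(2/j)*J = (2/(-11/8))*26 = (2*(-8/11))*26 = -16/11*26 = -416/11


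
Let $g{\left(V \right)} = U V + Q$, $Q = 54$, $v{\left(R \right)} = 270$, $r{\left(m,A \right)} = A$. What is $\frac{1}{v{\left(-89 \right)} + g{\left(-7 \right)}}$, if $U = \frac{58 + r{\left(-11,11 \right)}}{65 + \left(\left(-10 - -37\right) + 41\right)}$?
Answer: $\frac{19}{6087} \approx 0.0031214$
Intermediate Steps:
$U = \frac{69}{133}$ ($U = \frac{58 + 11}{65 + \left(\left(-10 - -37\right) + 41\right)} = \frac{69}{65 + \left(\left(-10 + 37\right) + 41\right)} = \frac{69}{65 + \left(27 + 41\right)} = \frac{69}{65 + 68} = \frac{69}{133} \approx 0.5188$)
$g{\left(V \right)} = 54 + \frac{69 V}{133}$ ($g{\left(V \right)} = \frac{69 V}{133} + 54 = 54 + \frac{69 V}{133}$)
$\frac{1}{v{\left(-89 \right)} + g{\left(-7 \right)}} = \frac{1}{270 + \left(54 + \frac{69}{133} \left(-7\right)\right)} = \frac{1}{270 + \left(54 - \frac{69}{19}\right)} = \frac{1}{270 + \frac{957}{19}} = \frac{1}{\frac{6087}{19}} = \frac{19}{6087}$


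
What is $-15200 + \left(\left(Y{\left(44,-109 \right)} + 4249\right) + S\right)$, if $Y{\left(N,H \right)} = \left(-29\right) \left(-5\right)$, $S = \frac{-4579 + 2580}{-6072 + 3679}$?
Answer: $- \frac{25856759}{2393} \approx -10805.0$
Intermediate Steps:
$S = \frac{1999}{2393}$ ($S = - \frac{1999}{-2393} = \left(-1999\right) \left(- \frac{1}{2393}\right) = \frac{1999}{2393} \approx 0.83535$)
$Y{\left(N,H \right)} = 145$
$-15200 + \left(\left(Y{\left(44,-109 \right)} + 4249\right) + S\right) = -15200 + \left(\left(145 + 4249\right) + \frac{1999}{2393}\right) = -15200 + \left(4394 + \frac{1999}{2393}\right) = -15200 + \frac{10516841}{2393} = - \frac{25856759}{2393}$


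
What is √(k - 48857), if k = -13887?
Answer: 2*I*√15686 ≈ 250.49*I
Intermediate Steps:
√(k - 48857) = √(-13887 - 48857) = √(-62744) = 2*I*√15686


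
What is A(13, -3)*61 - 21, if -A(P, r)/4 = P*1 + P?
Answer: -6365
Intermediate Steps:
A(P, r) = -8*P (A(P, r) = -4*(P*1 + P) = -4*(P + P) = -8*P)
A(13, -3)*61 - 21 = -8*13*61 - 21 = -104*61 - 21 = -6344 - 21 = -6365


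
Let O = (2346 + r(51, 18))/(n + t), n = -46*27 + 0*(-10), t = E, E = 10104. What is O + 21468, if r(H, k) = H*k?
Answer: 31708780/1477 ≈ 21468.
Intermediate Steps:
t = 10104
n = -1242 (n = -1242 + 0 = -1242)
O = 544/1477 (O = (2346 + 51*18)/(-1242 + 10104) = (2346 + 918)/8862 = 3264*(1/8862) = 544/1477 ≈ 0.36831)
O + 21468 = 544/1477 + 21468 = 31708780/1477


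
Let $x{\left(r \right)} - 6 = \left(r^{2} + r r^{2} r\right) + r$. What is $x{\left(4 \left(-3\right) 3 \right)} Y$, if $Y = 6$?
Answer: $10085292$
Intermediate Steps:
$x{\left(r \right)} = 6 + r + r^{2} + r^{4}$ ($x{\left(r \right)} = 6 + \left(\left(r^{2} + r r^{2} r\right) + r\right) = 6 + \left(\left(r^{2} + r^{3} r\right) + r\right) = 6 + \left(\left(r^{2} + r^{4}\right) + r\right) = 6 + \left(r + r^{2} + r^{4}\right) = 6 + r + r^{2} + r^{4}$)
$x{\left(4 \left(-3\right) 3 \right)} Y = \left(6 + 4 \left(-3\right) 3 + \left(4 \left(-3\right) 3\right)^{2} + \left(4 \left(-3\right) 3\right)^{4}\right) 6 = \left(6 - 36 + \left(\left(-12\right) 3\right)^{2} + \left(\left(-12\right) 3\right)^{4}\right) 6 = \left(6 - 36 + \left(-36\right)^{2} + \left(-36\right)^{4}\right) 6 = \left(6 - 36 + 1296 + 1679616\right) 6 = 1680882 \cdot 6 = 10085292$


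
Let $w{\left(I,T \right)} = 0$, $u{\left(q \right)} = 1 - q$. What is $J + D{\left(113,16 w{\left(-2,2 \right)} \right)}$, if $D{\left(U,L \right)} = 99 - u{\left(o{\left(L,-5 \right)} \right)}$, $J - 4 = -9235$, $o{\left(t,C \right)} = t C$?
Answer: $-9133$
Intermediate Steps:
$o{\left(t,C \right)} = C t$
$J = -9231$ ($J = 4 - 9235 = -9231$)
$D{\left(U,L \right)} = 98 - 5 L$ ($D{\left(U,L \right)} = 99 - \left(1 - - 5 L\right) = 99 - \left(1 + 5 L\right) = 98 - 5 L$)
$J + D{\left(113,16 w{\left(-2,2 \right)} \right)} = -9231 + \left(98 - 5 \cdot 16 \cdot 0\right) = -9231 + \left(98 - 0\right) = -9231 + \left(98 + 0\right) = -9231 + 98 = -9133$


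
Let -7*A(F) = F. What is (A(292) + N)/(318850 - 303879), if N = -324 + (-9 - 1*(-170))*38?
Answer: 40266/104797 ≈ 0.38423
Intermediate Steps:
A(F) = -F/7
N = 5794 (N = -324 + (-9 + 170)*38 = -324 + 161*38 = -324 + 6118 = 5794)
(A(292) + N)/(318850 - 303879) = (-1/7*292 + 5794)/(318850 - 303879) = (-292/7 + 5794)/14971 = (40266/7)*(1/14971) = 40266/104797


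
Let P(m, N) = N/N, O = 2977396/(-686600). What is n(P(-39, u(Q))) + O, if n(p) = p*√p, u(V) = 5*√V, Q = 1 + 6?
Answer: -572699/171650 ≈ -3.3364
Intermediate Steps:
Q = 7
O = -744349/171650 (O = 2977396*(-1/686600) = -744349/171650 ≈ -4.3364)
P(m, N) = 1
n(p) = p^(3/2)
n(P(-39, u(Q))) + O = 1^(3/2) - 744349/171650 = 1 - 744349/171650 = -572699/171650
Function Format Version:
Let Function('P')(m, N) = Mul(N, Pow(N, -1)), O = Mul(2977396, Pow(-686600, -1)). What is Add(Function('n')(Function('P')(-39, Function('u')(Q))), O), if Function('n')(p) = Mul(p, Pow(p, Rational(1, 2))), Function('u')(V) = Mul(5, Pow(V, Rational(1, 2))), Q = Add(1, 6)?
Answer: Rational(-572699, 171650) ≈ -3.3364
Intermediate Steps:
Q = 7
O = Rational(-744349, 171650) (O = Mul(2977396, Rational(-1, 686600)) = Rational(-744349, 171650) ≈ -4.3364)
Function('P')(m, N) = 1
Function('n')(p) = Pow(p, Rational(3, 2))
Add(Function('n')(Function('P')(-39, Function('u')(Q))), O) = Add(Pow(1, Rational(3, 2)), Rational(-744349, 171650)) = Add(1, Rational(-744349, 171650)) = Rational(-572699, 171650)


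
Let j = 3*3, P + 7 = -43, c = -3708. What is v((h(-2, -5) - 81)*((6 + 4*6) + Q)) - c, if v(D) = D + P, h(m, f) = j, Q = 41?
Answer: -1454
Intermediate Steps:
P = -50 (P = -7 - 43 = -50)
j = 9
h(m, f) = 9
v(D) = -50 + D (v(D) = D - 50 = -50 + D)
v((h(-2, -5) - 81)*((6 + 4*6) + Q)) - c = (-50 + (9 - 81)*((6 + 4*6) + 41)) - 1*(-3708) = (-50 - 72*((6 + 24) + 41)) + 3708 = (-50 - 72*(30 + 41)) + 3708 = (-50 - 72*71) + 3708 = (-50 - 5112) + 3708 = -5162 + 3708 = -1454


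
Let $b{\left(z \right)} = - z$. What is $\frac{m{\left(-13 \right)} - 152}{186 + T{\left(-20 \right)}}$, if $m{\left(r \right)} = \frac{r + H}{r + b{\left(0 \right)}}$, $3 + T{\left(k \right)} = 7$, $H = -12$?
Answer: $- \frac{1951}{2470} \approx -0.78988$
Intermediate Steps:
$T{\left(k \right)} = 4$ ($T{\left(k \right)} = -3 + 7 = 4$)
$m{\left(r \right)} = \frac{-12 + r}{r}$ ($m{\left(r \right)} = \frac{r - 12}{r - 0} = \frac{-12 + r}{r + 0} = \frac{-12 + r}{r}$)
$\frac{m{\left(-13 \right)} - 152}{186 + T{\left(-20 \right)}} = \frac{\frac{-12 - 13}{-13} - 152}{186 + 4} = \frac{\left(- \frac{1}{13}\right) \left(-25\right) - 152}{190} = \left(\frac{25}{13} - 152\right) \frac{1}{190} = \left(- \frac{1951}{13}\right) \frac{1}{190} = - \frac{1951}{2470}$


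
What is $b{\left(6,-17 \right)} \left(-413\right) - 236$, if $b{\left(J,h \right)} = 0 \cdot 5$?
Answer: $-236$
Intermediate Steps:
$b{\left(J,h \right)} = 0$
$b{\left(6,-17 \right)} \left(-413\right) - 236 = 0 \left(-413\right) - 236 = 0 - 236 = -236$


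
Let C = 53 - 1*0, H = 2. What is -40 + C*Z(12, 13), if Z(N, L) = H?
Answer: 66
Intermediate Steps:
Z(N, L) = 2
C = 53 (C = 53 + 0 = 53)
-40 + C*Z(12, 13) = -40 + 53*2 = -40 + 106 = 66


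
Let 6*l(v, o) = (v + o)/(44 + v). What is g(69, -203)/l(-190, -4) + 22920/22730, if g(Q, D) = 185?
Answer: 184403514/220481 ≈ 836.37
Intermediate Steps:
l(v, o) = (o + v)/(6*(44 + v)) (l(v, o) = ((v + o)/(44 + v))/6 = ((o + v)/(44 + v))/6 = (o + v)/(6*(44 + v)))
g(69, -203)/l(-190, -4) + 22920/22730 = 185/(((-4 - 190)/(6*(44 - 190)))) + 22920/22730 = 185/(((⅙)*(-194)/(-146))) + 22920*(1/22730) = 185/(((⅙)*(-1/146)*(-194))) + 2292/2273 = 185/(97/438) + 2292/2273 = 185*(438/97) + 2292/2273 = 81030/97 + 2292/2273 = 184403514/220481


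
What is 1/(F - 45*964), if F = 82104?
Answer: 1/38724 ≈ 2.5824e-5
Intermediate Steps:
1/(F - 45*964) = 1/(82104 - 45*964) = 1/(82104 - 43380) = 1/38724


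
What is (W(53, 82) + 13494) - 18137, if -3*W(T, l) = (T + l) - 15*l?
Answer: -4278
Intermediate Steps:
W(T, l) = -T/3 + 14*l/3 (W(T, l) = -((T + l) - 15*l)/3 = -(T - 14*l)/3 = -T/3 + 14*l/3)
(W(53, 82) + 13494) - 18137 = ((-1/3*53 + (14/3)*82) + 13494) - 18137 = ((-53/3 + 1148/3) + 13494) - 18137 = (365 + 13494) - 18137 = 13859 - 18137 = -4278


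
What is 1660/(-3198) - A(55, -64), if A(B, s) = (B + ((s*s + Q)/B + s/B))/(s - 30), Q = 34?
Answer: 7047409/8266830 ≈ 0.85249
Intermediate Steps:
A(B, s) = (B + s/B + (34 + s²)/B)/(-30 + s) (A(B, s) = (B + ((s*s + 34)/B + s/B))/(s - 30) = (B + ((s² + 34)/B + s/B))/(-30 + s) = (B + ((34 + s²)/B + s/B))/(-30 + s) = (B + (s/B + (34 + s²)/B))/(-30 + s) = (B + s/B + (34 + s²)/B)/(-30 + s))
1660/(-3198) - A(55, -64) = 1660/(-3198) - (34 - 64 + 55² + (-64)²)/(55*(-30 - 64)) = 1660*(-1/3198) - (34 - 64 + 3025 + 4096)/(55*(-94)) = -830/1599 - (-1)*7091/(55*94) = -830/1599 - 1*(-7091/5170) = -830/1599 + 7091/5170 = 7047409/8266830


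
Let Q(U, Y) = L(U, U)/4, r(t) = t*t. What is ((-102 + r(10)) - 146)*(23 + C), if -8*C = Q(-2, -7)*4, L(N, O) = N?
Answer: -3441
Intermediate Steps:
r(t) = t²
Q(U, Y) = U/4
C = ¼ (C = -(¼)*(-2)*4/8 = -(-1)*4/16 = -⅛*(-2) = ¼ ≈ 0.25000)
((-102 + r(10)) - 146)*(23 + C) = ((-102 + 10²) - 146)*(23 + ¼) = ((-102 + 100) - 146)*(93/4) = (-2 - 146)*(93/4) = -148*93/4 = -3441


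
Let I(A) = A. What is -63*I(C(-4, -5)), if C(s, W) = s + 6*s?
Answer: 1764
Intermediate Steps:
C(s, W) = 7*s
-63*I(C(-4, -5)) = -441*(-4) = -63*(-28) = 1764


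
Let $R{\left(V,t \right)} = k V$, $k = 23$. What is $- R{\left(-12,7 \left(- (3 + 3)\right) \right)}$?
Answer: $276$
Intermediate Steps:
$R{\left(V,t \right)} = 23 V$
$- R{\left(-12,7 \left(- (3 + 3)\right) \right)} = - 23 \left(-12\right) = \left(-1\right) \left(-276\right) = 276$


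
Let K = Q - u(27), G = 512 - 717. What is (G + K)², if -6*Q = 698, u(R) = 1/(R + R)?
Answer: 301126609/2916 ≈ 1.0327e+5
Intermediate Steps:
u(R) = 1/(2*R)
Q = -349/3 (Q = -⅙*698 = -349/3 ≈ -116.33)
G = -205
K = -6283/54 (K = -349/3 - 1/(2*27) = -349/3 - 1*1/54 = -349/3 - 1/54 = -6283/54 ≈ -116.35)
(G + K)² = (-205 - 6283/54)² = (-17353/54)² = 301126609/2916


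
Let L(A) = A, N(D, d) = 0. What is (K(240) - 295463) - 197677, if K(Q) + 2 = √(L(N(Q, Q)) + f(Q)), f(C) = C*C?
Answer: -492902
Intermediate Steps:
f(C) = C²
K(Q) = -2 + √(Q²) (K(Q) = -2 + √(0 + Q²) = -2 + √(Q²))
(K(240) - 295463) - 197677 = ((-2 + √(240²)) - 295463) - 197677 = ((-2 + √57600) - 295463) - 197677 = ((-2 + 240) - 295463) - 197677 = (238 - 295463) - 197677 = -295225 - 197677 = -492902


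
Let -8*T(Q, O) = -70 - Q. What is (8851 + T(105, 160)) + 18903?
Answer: 222207/8 ≈ 27776.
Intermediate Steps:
T(Q, O) = 35/4 + Q/8 (T(Q, O) = -(-70 - Q)/8 = 35/4 + Q/8)
(8851 + T(105, 160)) + 18903 = (8851 + (35/4 + (⅛)*105)) + 18903 = (8851 + (35/4 + 105/8)) + 18903 = (8851 + 175/8) + 18903 = 70983/8 + 18903 = 222207/8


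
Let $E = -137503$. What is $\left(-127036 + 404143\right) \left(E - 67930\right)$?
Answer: $-56926922331$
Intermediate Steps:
$\left(-127036 + 404143\right) \left(E - 67930\right) = \left(-127036 + 404143\right) \left(-137503 - 67930\right) = 277107 \left(-205433\right) = -56926922331$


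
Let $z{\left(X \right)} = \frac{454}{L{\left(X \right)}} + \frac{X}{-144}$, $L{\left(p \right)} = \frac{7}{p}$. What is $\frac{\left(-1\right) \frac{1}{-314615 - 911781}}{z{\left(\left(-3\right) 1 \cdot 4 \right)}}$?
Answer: $- \frac{21}{20042070031} \approx -1.0478 \cdot 10^{-9}$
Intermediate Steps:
$z{\left(X \right)} = \frac{65369 X}{1008}$ ($z{\left(X \right)} = \frac{454}{7 \frac{1}{X}} + \frac{X}{-144} = 454 \frac{X}{7} + X \left(- \frac{1}{144}\right) = \frac{454 X}{7} - \frac{X}{144} = \frac{65369 X}{1008}$)
$\frac{\left(-1\right) \frac{1}{-314615 - 911781}}{z{\left(\left(-3\right) 1 \cdot 4 \right)}} = \frac{\left(-1\right) \frac{1}{-314615 - 911781}}{\frac{65369}{1008} \left(-3\right) 1 \cdot 4} = \frac{\left(-1\right) \frac{1}{-1226396}}{\frac{65369}{1008} \left(\left(-3\right) 4\right)} = \frac{\left(-1\right) \left(- \frac{1}{1226396}\right)}{\frac{65369}{1008} \left(-12\right)} = \frac{1}{1226396 \left(- \frac{65369}{84}\right)} = \frac{1}{1226396} \left(- \frac{84}{65369}\right) = - \frac{21}{20042070031}$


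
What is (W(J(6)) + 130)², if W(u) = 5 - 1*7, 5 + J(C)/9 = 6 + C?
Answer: 16384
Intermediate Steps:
J(C) = 9 + 9*C (J(C) = -45 + 9*(6 + C) = -45 + (54 + 9*C) = 9 + 9*C)
W(u) = -2 (W(u) = 5 - 7 = -2)
(W(J(6)) + 130)² = (-2 + 130)² = 128² = 16384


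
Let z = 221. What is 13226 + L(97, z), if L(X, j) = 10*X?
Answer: 14196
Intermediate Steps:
13226 + L(97, z) = 13226 + 10*97 = 13226 + 970 = 14196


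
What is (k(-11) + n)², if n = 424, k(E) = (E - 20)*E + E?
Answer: 568516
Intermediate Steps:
k(E) = E + E*(-20 + E) (k(E) = (-20 + E)*E + E = E*(-20 + E) + E = E + E*(-20 + E))
(k(-11) + n)² = (-11*(-19 - 11) + 424)² = (-11*(-30) + 424)² = (330 + 424)² = 754² = 568516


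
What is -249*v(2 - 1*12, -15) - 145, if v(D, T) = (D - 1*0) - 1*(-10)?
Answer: -145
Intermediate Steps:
v(D, T) = 10 + D (v(D, T) = (D + 0) + 10 = D + 10 = 10 + D)
-249*v(2 - 1*12, -15) - 145 = -249*(10 + (2 - 1*12)) - 145 = -249*(10 + (2 - 12)) - 145 = -249*(10 - 10) - 145 = -249*0 - 145 = 0 - 145 = -145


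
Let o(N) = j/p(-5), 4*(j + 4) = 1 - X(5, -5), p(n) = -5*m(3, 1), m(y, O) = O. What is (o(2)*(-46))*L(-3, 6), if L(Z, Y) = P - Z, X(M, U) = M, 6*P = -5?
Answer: -299/3 ≈ -99.667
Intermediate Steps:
P = -5/6 (P = (1/6)*(-5) = -5/6 ≈ -0.83333)
L(Z, Y) = -5/6 - Z
p(n) = -5 (p(n) = -5*1 = -5)
j = -5 (j = -4 + (1 - 1*5)/4 = -4 + (1 - 5)/4 = -4 + (1/4)*(-4) = -4 - 1 = -5)
o(N) = 1 (o(N) = -5/(-5) = -5*(-1/5) = 1)
(o(2)*(-46))*L(-3, 6) = (1*(-46))*(-5/6 - 1*(-3)) = -46*(-5/6 + 3) = -46*13/6 = -299/3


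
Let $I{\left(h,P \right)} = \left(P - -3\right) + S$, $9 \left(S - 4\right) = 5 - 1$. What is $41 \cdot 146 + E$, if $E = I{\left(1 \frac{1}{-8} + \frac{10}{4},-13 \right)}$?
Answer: $\frac{53824}{9} \approx 5980.4$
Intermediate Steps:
$S = \frac{40}{9}$ ($S = 4 + \frac{5 - 1}{9} = 4 + \frac{1}{9} \cdot 4 = 4 + \frac{4}{9} = \frac{40}{9} \approx 4.4444$)
$I{\left(h,P \right)} = \frac{67}{9} + P$ ($I{\left(h,P \right)} = \left(P - -3\right) + \frac{40}{9} = \left(P + 3\right) + \frac{40}{9} = \left(3 + P\right) + \frac{40}{9} = \frac{67}{9} + P$)
$E = - \frac{50}{9}$ ($E = \frac{67}{9} - 13 = - \frac{50}{9} \approx -5.5556$)
$41 \cdot 146 + E = 41 \cdot 146 - \frac{50}{9} = 5986 - \frac{50}{9} = \frac{53824}{9}$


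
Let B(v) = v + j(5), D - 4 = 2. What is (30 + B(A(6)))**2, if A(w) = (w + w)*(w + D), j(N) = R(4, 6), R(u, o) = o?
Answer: 32400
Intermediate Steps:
D = 6 (D = 4 + 2 = 6)
j(N) = 6
A(w) = 2*w*(6 + w) (A(w) = (w + w)*(w + 6) = (2*w)*(6 + w) = 2*w*(6 + w))
B(v) = 6 + v (B(v) = v + 6 = 6 + v)
(30 + B(A(6)))**2 = (30 + (6 + 2*6*(6 + 6)))**2 = (30 + (6 + 2*6*12))**2 = (30 + (6 + 144))**2 = (30 + 150)**2 = 180**2 = 32400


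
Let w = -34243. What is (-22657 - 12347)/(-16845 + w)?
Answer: 8751/12772 ≈ 0.68517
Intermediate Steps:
(-22657 - 12347)/(-16845 + w) = (-22657 - 12347)/(-16845 - 34243) = -35004/(-51088) = -35004*(-1/51088) = 8751/12772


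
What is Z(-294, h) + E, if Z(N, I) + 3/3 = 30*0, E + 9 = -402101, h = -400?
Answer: -402111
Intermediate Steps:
E = -402110 (E = -9 - 402101 = -402110)
Z(N, I) = -1 (Z(N, I) = -1 + 30*0 = -1 + 0 = -1)
Z(-294, h) + E = -1 - 402110 = -402111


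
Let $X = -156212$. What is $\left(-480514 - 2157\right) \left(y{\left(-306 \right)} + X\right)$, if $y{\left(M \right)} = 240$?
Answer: $75283161212$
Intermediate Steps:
$\left(-480514 - 2157\right) \left(y{\left(-306 \right)} + X\right) = \left(-480514 - 2157\right) \left(240 - 156212\right) = \left(-482671\right) \left(-155972\right) = 75283161212$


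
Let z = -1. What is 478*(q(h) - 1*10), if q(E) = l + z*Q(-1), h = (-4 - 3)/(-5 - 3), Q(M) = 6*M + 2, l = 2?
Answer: -1912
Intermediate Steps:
Q(M) = 2 + 6*M
h = 7/8 (h = -7/(-8) = -7*(-⅛) = 7/8 ≈ 0.87500)
q(E) = 6 (q(E) = 2 - (2 + 6*(-1)) = 2 - (2 - 6) = 2 - 1*(-4) = 2 + 4 = 6)
478*(q(h) - 1*10) = 478*(6 - 1*10) = 478*(6 - 10) = 478*(-4) = -1912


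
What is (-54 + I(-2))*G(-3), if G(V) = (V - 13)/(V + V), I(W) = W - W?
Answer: -144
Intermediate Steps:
I(W) = 0
G(V) = (-13 + V)/(2*V) (G(V) = (-13 + V)/((2*V)) = (-13 + V)*(1/(2*V)) = (-13 + V)/(2*V))
(-54 + I(-2))*G(-3) = (-54 + 0)*((½)*(-13 - 3)/(-3)) = -27*(-1)*(-16)/3 = -54*8/3 = -144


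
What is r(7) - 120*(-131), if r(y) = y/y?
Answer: 15721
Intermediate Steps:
r(y) = 1
r(7) - 120*(-131) = 1 - 120*(-131) = 1 + 15720 = 15721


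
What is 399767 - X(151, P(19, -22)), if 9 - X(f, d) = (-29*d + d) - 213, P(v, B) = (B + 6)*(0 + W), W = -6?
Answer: 396857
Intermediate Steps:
P(v, B) = -36 - 6*B (P(v, B) = (B + 6)*(0 - 6) = (6 + B)*(-6) = -36 - 6*B)
X(f, d) = 222 + 28*d (X(f, d) = 9 - ((-29*d + d) - 213) = 9 - (-28*d - 213) = 9 - (-213 - 28*d) = 9 + (213 + 28*d) = 222 + 28*d)
399767 - X(151, P(19, -22)) = 399767 - (222 + 28*(-36 - 6*(-22))) = 399767 - (222 + 28*(-36 + 132)) = 399767 - (222 + 28*96) = 399767 - (222 + 2688) = 399767 - 1*2910 = 399767 - 2910 = 396857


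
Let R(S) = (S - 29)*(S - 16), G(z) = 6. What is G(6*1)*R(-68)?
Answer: 48888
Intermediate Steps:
R(S) = (-29 + S)*(-16 + S)
G(6*1)*R(-68) = 6*(464 + (-68)² - 45*(-68)) = 6*(464 + 4624 + 3060) = 6*8148 = 48888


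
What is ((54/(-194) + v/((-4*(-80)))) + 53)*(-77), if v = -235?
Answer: -24850749/6208 ≈ -4003.0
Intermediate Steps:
((54/(-194) + v/((-4*(-80)))) + 53)*(-77) = ((54/(-194) - 235/((-4*(-80)))) + 53)*(-77) = ((54*(-1/194) - 235/320) + 53)*(-77) = ((-27/97 - 235*1/320) + 53)*(-77) = ((-27/97 - 47/64) + 53)*(-77) = (-6287/6208 + 53)*(-77) = (322737/6208)*(-77) = -24850749/6208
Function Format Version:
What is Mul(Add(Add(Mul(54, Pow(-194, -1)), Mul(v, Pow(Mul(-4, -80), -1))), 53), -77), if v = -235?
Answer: Rational(-24850749, 6208) ≈ -4003.0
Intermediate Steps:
Mul(Add(Add(Mul(54, Pow(-194, -1)), Mul(v, Pow(Mul(-4, -80), -1))), 53), -77) = Mul(Add(Add(Mul(54, Pow(-194, -1)), Mul(-235, Pow(Mul(-4, -80), -1))), 53), -77) = Mul(Add(Add(Mul(54, Rational(-1, 194)), Mul(-235, Pow(320, -1))), 53), -77) = Mul(Add(Add(Rational(-27, 97), Mul(-235, Rational(1, 320))), 53), -77) = Mul(Add(Add(Rational(-27, 97), Rational(-47, 64)), 53), -77) = Mul(Add(Rational(-6287, 6208), 53), -77) = Mul(Rational(322737, 6208), -77) = Rational(-24850749, 6208)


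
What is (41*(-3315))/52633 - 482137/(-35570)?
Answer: 20541820171/1872155810 ≈ 10.972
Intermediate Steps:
(41*(-3315))/52633 - 482137/(-35570) = -135915*1/52633 - 482137*(-1/35570) = -135915/52633 + 482137/35570 = 20541820171/1872155810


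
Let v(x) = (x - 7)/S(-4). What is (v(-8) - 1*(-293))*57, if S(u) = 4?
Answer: 65949/4 ≈ 16487.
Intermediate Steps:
v(x) = -7/4 + x/4 (v(x) = (x - 7)/4 = (-7 + x)*(¼) = -7/4 + x/4)
(v(-8) - 1*(-293))*57 = ((-7/4 + (¼)*(-8)) - 1*(-293))*57 = ((-7/4 - 2) + 293)*57 = (-15/4 + 293)*57 = (1157/4)*57 = 65949/4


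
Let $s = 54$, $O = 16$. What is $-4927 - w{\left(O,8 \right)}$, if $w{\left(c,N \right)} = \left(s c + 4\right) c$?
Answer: $-18815$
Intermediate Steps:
$w{\left(c,N \right)} = c \left(4 + 54 c\right)$ ($w{\left(c,N \right)} = \left(54 c + 4\right) c = \left(4 + 54 c\right) c = c \left(4 + 54 c\right)$)
$-4927 - w{\left(O,8 \right)} = -4927 - 2 \cdot 16 \left(2 + 27 \cdot 16\right) = -4927 - 2 \cdot 16 \left(2 + 432\right) = -4927 - 2 \cdot 16 \cdot 434 = -4927 - 13888 = -18815$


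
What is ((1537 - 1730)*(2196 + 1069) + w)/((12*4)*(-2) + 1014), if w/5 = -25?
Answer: -35015/51 ≈ -686.57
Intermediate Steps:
w = -125 (w = 5*(-25) = -125)
((1537 - 1730)*(2196 + 1069) + w)/((12*4)*(-2) + 1014) = ((1537 - 1730)*(2196 + 1069) - 125)/((12*4)*(-2) + 1014) = (-193*3265 - 125)/(48*(-2) + 1014) = (-630145 - 125)/(-96 + 1014) = -630270/918 = -630270*1/918 = -35015/51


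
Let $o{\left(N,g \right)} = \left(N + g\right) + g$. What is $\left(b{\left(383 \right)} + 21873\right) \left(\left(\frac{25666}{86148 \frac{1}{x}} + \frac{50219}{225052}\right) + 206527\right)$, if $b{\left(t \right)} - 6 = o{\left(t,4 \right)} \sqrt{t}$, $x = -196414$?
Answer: $\frac{1743987716147585909}{538549436} + \frac{280501520778982349 \sqrt{383}}{4846944924} \approx 4.3709 \cdot 10^{9}$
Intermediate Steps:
$o{\left(N,g \right)} = N + 2 g$
$b{\left(t \right)} = 6 + \sqrt{t} \left(8 + t\right)$ ($b{\left(t \right)} = 6 + \left(t + 2 \cdot 4\right) \sqrt{t} = 6 + \left(t + 8\right) \sqrt{t} = 6 + \left(8 + t\right) \sqrt{t} = 6 + \sqrt{t} \left(8 + t\right)$)
$\left(b{\left(383 \right)} + 21873\right) \left(\left(\frac{25666}{86148 \frac{1}{x}} + \frac{50219}{225052}\right) + 206527\right) = \left(\left(6 + \sqrt{383} \left(8 + 383\right)\right) + 21873\right) \left(\left(\frac{25666}{86148 \frac{1}{-196414}} + \frac{50219}{225052}\right) + 206527\right) = \left(\left(6 + \sqrt{383} \cdot 391\right) + 21873\right) \left(\left(\frac{25666}{86148 \left(- \frac{1}{196414}\right)} + 50219 \cdot \frac{1}{225052}\right) + 206527\right) = \left(\left(6 + 391 \sqrt{383}\right) + 21873\right) \left(\left(\frac{25666}{- \frac{43074}{98207}} + \frac{50219}{225052}\right) + 206527\right) = \left(21879 + 391 \sqrt{383}\right) \left(\left(25666 \left(- \frac{98207}{43074}\right) + \frac{50219}{225052}\right) + 206527\right) = \left(21879 + 391 \sqrt{383}\right) \left(\left(- \frac{1260290431}{21537} + \frac{50219}{225052}\right) + 206527\right) = \left(21879 + 391 \sqrt{383}\right) \left(- \frac{283629800510809}{4846944924} + 206527\right) = \left(21879 + 391 \sqrt{383}\right) \frac{717395193808139}{4846944924} = \frac{1743987716147585909}{538549436} + \frac{280501520778982349 \sqrt{383}}{4846944924}$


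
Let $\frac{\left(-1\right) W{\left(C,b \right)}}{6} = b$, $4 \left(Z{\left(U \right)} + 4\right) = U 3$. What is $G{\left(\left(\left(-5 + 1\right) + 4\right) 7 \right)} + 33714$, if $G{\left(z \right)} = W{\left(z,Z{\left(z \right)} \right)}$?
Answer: $33738$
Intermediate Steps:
$Z{\left(U \right)} = -4 + \frac{3 U}{4}$ ($Z{\left(U \right)} = -4 + \frac{U 3}{4} = -4 + \frac{3 U}{4}$)
$W{\left(C,b \right)} = - 6 b$
$G{\left(z \right)} = 24 - \frac{9 z}{2}$ ($G{\left(z \right)} = - 6 \left(-4 + \frac{3 z}{4}\right) = 24 - \frac{9 z}{2}$)
$G{\left(\left(\left(-5 + 1\right) + 4\right) 7 \right)} + 33714 = \left(24 - \frac{9 \left(\left(-5 + 1\right) + 4\right) 7}{2}\right) + 33714 = \left(24 - \frac{9 \left(-4 + 4\right) 7}{2}\right) + 33714 = \left(24 - \frac{9 \cdot 0 \cdot 7}{2}\right) + 33714 = \left(24 - 0\right) + 33714 = \left(24 + 0\right) + 33714 = 24 + 33714 = 33738$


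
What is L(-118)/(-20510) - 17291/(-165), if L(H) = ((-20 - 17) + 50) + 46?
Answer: 14185147/135366 ≈ 104.79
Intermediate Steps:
L(H) = 59 (L(H) = (-37 + 50) + 46 = 13 + 46 = 59)
L(-118)/(-20510) - 17291/(-165) = 59/(-20510) - 17291/(-165) = 59*(-1/20510) - 17291*(-1/165) = -59/20510 + 17291/165 = 14185147/135366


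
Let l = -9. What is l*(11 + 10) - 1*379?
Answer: -568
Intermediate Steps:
l*(11 + 10) - 1*379 = -9*(11 + 10) - 1*379 = -9*21 - 379 = -189 - 379 = -568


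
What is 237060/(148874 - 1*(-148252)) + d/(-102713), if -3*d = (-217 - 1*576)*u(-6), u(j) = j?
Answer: 106070024/130421807 ≈ 0.81328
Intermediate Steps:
d = -1586 (d = -(-217 - 1*576)*(-6)/3 = -(-217 - 576)*(-6)/3 = -(-793)*(-6)/3 = -1/3*4758 = -1586)
237060/(148874 - 1*(-148252)) + d/(-102713) = 237060/(148874 - 1*(-148252)) - 1586/(-102713) = 237060/(148874 + 148252) - 1586*(-1/102713) = 237060/297126 + 122/7901 = 237060*(1/297126) + 122/7901 = 13170/16507 + 122/7901 = 106070024/130421807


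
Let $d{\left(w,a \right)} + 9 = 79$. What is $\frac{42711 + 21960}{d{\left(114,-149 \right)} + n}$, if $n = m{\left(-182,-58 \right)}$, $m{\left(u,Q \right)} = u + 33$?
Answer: $- \frac{64671}{79} \approx -818.62$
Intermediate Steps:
$m{\left(u,Q \right)} = 33 + u$
$d{\left(w,a \right)} = 70$ ($d{\left(w,a \right)} = -9 + 79 = 70$)
$n = -149$ ($n = 33 - 182 = -149$)
$\frac{42711 + 21960}{d{\left(114,-149 \right)} + n} = \frac{42711 + 21960}{70 - 149} = \frac{64671}{-79} = 64671 \left(- \frac{1}{79}\right) = - \frac{64671}{79}$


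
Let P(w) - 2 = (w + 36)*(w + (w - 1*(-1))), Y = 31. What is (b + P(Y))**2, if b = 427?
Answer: 21622500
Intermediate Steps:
P(w) = 2 + (1 + 2*w)*(36 + w) (P(w) = 2 + (w + 36)*(w + (w - 1*(-1))) = 2 + (36 + w)*(w + (w + 1)) = 2 + (36 + w)*(w + (1 + w)) = 2 + (36 + w)*(1 + 2*w) = 2 + (1 + 2*w)*(36 + w))
(b + P(Y))**2 = (427 + (38 + 2*31**2 + 73*31))**2 = (427 + (38 + 2*961 + 2263))**2 = (427 + (38 + 1922 + 2263))**2 = (427 + 4223)**2 = 4650**2 = 21622500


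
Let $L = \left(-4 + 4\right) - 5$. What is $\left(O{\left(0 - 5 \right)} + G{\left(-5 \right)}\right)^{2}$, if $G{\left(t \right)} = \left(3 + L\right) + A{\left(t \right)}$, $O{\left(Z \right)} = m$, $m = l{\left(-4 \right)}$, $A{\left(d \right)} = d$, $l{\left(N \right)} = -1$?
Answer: $64$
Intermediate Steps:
$m = -1$
$L = -5$ ($L = 0 - 5 = -5$)
$O{\left(Z \right)} = -1$
$G{\left(t \right)} = -2 + t$ ($G{\left(t \right)} = \left(3 - 5\right) + t = -2 + t$)
$\left(O{\left(0 - 5 \right)} + G{\left(-5 \right)}\right)^{2} = \left(-1 - 7\right)^{2} = \left(-8\right)^{2} = 64$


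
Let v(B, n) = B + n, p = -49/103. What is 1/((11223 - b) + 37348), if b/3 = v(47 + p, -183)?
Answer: 103/5044984 ≈ 2.0416e-5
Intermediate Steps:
p = -49/103 (p = -49*1/103 = -49/103 ≈ -0.47573)
b = -42171/103 (b = 3*((47 - 49/103) - 183) = 3*(4792/103 - 183) = 3*(-14057/103) = -42171/103 ≈ -409.43)
1/((11223 - b) + 37348) = 1/((11223 - 1*(-42171/103)) + 37348) = 1/((11223 + 42171/103) + 37348) = 1/(1198140/103 + 37348) = 1/(5044984/103) = 103/5044984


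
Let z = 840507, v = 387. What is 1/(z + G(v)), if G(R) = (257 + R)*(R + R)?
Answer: 1/1338963 ≈ 7.4685e-7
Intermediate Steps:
G(R) = 2*R*(257 + R) (G(R) = (257 + R)*(2*R) = 2*R*(257 + R))
1/(z + G(v)) = 1/(840507 + 2*387*(257 + 387)) = 1/(840507 + 2*387*644) = 1/(840507 + 498456) = 1/1338963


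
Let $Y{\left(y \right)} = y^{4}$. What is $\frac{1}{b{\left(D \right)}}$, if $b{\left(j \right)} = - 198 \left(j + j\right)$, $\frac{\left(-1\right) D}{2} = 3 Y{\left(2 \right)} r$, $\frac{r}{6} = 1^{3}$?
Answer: $\frac{1}{228096} \approx 4.3841 \cdot 10^{-6}$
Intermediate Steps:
$r = 6$ ($r = 6 \cdot 1^{3} = 6 \cdot 1 = 6$)
$D = -576$ ($D = - 2 \cdot 3 \cdot 2^{4} \cdot 6 = - 2 \cdot 3 \cdot 16 \cdot 6 = - 2 \cdot 48 \cdot 6 = \left(-2\right) 288 = -576$)
$b{\left(j \right)} = - 396 j$ ($b{\left(j \right)} = - 198 \cdot 2 j = - 396 j$)
$\frac{1}{b{\left(D \right)}} = \frac{1}{\left(-396\right) \left(-576\right)} = \frac{1}{228096}$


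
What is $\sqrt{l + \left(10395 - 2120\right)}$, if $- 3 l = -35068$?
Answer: $\frac{\sqrt{179679}}{3} \approx 141.3$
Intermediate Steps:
$l = \frac{35068}{3}$ ($l = \left(- \frac{1}{3}\right) \left(-35068\right) = \frac{35068}{3} \approx 11689.0$)
$\sqrt{l + \left(10395 - 2120\right)} = \sqrt{\frac{35068}{3} + \left(10395 - 2120\right)} = \sqrt{\frac{35068}{3} + 8275} = \sqrt{\frac{59893}{3}} = \frac{\sqrt{179679}}{3}$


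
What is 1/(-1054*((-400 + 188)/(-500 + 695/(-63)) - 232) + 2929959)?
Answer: 32195/102188531741 ≈ 3.1505e-7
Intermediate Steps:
1/(-1054*((-400 + 188)/(-500 + 695/(-63)) - 232) + 2929959) = 1/(-1054*(-212/(-500 + 695*(-1/63)) - 232) + 2929959) = 1/(-1054*(-212/(-500 - 695/63) - 232) + 2929959) = 1/(-1054*(-212/(-32195/63) - 232) + 2929959) = 1/(-1054*(-212*(-63/32195) - 232) + 2929959) = 1/(-1054*(13356/32195 - 232) + 2929959) = 1/(-1054*(-7455884/32195) + 2929959) = 1/(7858501736/32195 + 2929959) = 1/(102188531741/32195) = 32195/102188531741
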